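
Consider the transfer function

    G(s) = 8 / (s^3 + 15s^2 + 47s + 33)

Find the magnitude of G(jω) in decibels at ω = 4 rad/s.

|G(j4)|_dB ≈ -29.6 dB

Substitute s = j4: numerator = 8, denominator = -207 + j124.
|G(j4)| = |8| / |-207 + j124| = 8 / 241.30 ≈ 0.03315.
In decibels: 20·log₁₀(0.03315) ≈ -29.6 dB.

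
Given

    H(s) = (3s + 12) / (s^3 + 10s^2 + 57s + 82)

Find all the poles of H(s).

The poles are the roots of the denominator s^3 + 10s^2 + 57s + 82 = 0.
Trying s = -2: the polynomial evaluates to 0, so (s + 2) is a factor.
Dividing out leaves s^2 + 8s + 41 = 0.
The quadratic formula then gives s = -4 ± 5j.

s = -4 ± 5j, -2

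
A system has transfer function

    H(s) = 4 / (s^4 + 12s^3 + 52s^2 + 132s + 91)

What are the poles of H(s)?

The poles are the roots of the denominator s^4 + 12s^3 + 52s^2 + 132s + 91 = 0.
Trying s = -7: the polynomial evaluates to 0, so (s + 7) is a factor.
Dividing out leaves s^3 + 5s^2 + 17s + 13 = 0.
This factors further as (s^2 + 4s + 13)(s + 1) = 0.

s = -2 ± 3j, -7, -1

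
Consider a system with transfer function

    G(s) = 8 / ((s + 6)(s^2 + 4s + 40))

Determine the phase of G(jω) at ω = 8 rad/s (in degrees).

At s = j8: numerator = 8, denominator = -400.
∠G = ∠num − ∠den = 0° − (180°) = -180°, which wraps to 180°.

∠G(j8) ≈ 180°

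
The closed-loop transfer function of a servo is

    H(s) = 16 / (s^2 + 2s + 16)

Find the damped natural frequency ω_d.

Comparing s^2 + 2s + 16 to s^2 + 2ζωₙs + ωₙ²: ωₙ = 4 rad/s and ζ = 2/(2·4) = 0.25.
ζωₙ = 2/2 = 1, so ω_d = ωₙ√(1−ζ²) = √(ωₙ² − (ζωₙ)²) = √(16 − 1²) = √15 ≈ 3.873 rad/s.

ω_d ≈ 3.873 rad/s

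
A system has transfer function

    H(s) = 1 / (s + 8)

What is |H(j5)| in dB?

|H(j5)|_dB ≈ -19.5 dB

Substitute s = j5: numerator = 1, denominator = 8 + j5.
|H(j5)| = |1| / |8 + j5| = 1 / 9.4340 ≈ 0.1060.
In decibels: 20·log₁₀(0.1060) ≈ -19.5 dB.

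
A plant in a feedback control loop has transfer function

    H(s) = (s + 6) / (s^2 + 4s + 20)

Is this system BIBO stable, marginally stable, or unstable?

The denominator s^2 + 4s + 20 factors as (s^2 + 4s + 20), giving poles at s = -2 + 4j, -2 - 4j.
Since all poles lie strictly in the left half-plane, the system is stable.

stable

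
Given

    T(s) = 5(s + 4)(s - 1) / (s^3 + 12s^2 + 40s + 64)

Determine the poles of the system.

s = -2 + 2j, -2 - 2j, -8

The poles are the roots of the denominator s^3 + 12s^2 + 40s + 64 = 0.
Trying s = -8: the polynomial evaluates to 0, so (s + 8) is a factor.
Dividing out leaves s^2 + 4s + 8 = 0.
The quadratic formula then gives s = -2 ± 2j.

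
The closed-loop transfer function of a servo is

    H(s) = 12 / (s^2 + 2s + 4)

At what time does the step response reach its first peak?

t_p ≈ 1.814 s

Comparing s^2 + 2s + 4 to s^2 + 2ζωₙs + ωₙ²: ωₙ = 2 rad/s and ζ = 2/(2·2) = 0.5.
ζωₙ = 2/2 = 1, so ω_d = ωₙ√(1−ζ²) = √(ωₙ² − (ζωₙ)²) = √(4 − 1²) = √3 ≈ 1.732 rad/s.
t_p = π/ω_d = π/1.732 ≈ 1.814 s.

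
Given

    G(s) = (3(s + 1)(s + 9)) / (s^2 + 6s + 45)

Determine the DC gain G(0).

G(0) = 3/5 ≈ 0.6000

Set s = 0: G(0) = (27) / (45) = 3/5.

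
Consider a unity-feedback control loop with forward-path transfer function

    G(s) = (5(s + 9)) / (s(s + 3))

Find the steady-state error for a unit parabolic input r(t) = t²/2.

G(s) has one pole at the origin.
This is a Type 1 system; Ka = lim_{s→0} s^2·G(s) = 0, so the steady-state error for a parabola input is infinite.

e_ss = ∞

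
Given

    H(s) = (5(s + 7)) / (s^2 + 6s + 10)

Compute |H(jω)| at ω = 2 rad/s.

Substitute s = j2: numerator = 35 + j10, denominator = 6 + j12.
|H(j2)| = |35 + j10| / |6 + j12| = 36.401 / 13.416 ≈ 2.713.

|H(j2)| ≈ 2.713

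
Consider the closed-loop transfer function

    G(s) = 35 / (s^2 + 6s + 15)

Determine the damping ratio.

Compare the denominator to the standard form s^2 + 2ζωₙs + ωₙ².
ωₙ² = 15, so ωₙ = √15 ≈ 3.873 rad/s.
2ζωₙ = 6, so ζ = 6/(2·√15) ≈ 0.7746.
With ζ = 0.7746 the response is underdamped.

ζ ≈ 0.7746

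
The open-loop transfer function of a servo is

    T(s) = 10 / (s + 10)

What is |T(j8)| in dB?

Substitute s = j8: numerator = 10, denominator = 10 + j8.
|T(j8)| = |10| / |10 + j8| = 10 / 12.806 ≈ 0.7809.
In decibels: 20·log₁₀(0.7809) ≈ -2.15 dB.

|T(j8)|_dB ≈ -2.15 dB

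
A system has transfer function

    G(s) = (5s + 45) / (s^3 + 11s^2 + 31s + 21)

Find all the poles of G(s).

s = -3, -1, -7

The poles are the roots of the denominator s^3 + 11s^2 + 31s + 21 = 0.
Trying s = -3: the polynomial evaluates to 0, so (s + 3) is a factor.
Dividing out leaves s^2 + 8s + 7 = 0.
Factoring the quadratic: (s + 1)(s + 7) = 0.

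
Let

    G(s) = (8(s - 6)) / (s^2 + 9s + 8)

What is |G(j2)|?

|G(j2)| ≈ 2.744

Substitute s = j2: numerator = -48 + j16, denominator = 4 + j18.
|G(j2)| = |-48 + j16| / |4 + j18| = 50.596 / 18.439 ≈ 2.744.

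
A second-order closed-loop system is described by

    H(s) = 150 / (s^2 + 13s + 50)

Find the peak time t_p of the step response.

t_p ≈ 1.128 s

Comparing s^2 + 13s + 50 to s^2 + 2ζωₙs + ωₙ²: ωₙ = √50 ≈ 7.071 rad/s and ζ = 13/(2·√50) ≈ 0.9192.
ζωₙ = 13/2 = 6.5, so ω_d = ωₙ√(1−ζ²) = √(ωₙ² − (ζωₙ)²) = √(50 − 6.5²) = √7.75 ≈ 2.784 rad/s.
t_p = π/ω_d = π/2.784 ≈ 1.128 s.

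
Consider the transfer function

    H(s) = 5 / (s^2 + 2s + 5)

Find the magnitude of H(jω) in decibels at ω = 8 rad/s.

Substitute s = j8: numerator = 5, denominator = -59 + j16.
|H(j8)| = |5| / |-59 + j16| = 5 / 61.131 ≈ 0.08179.
In decibels: 20·log₁₀(0.08179) ≈ -21.7 dB.

|H(j8)|_dB ≈ -21.7 dB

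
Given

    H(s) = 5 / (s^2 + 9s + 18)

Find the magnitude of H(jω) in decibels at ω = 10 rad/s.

|H(j10)|_dB ≈ -27.7 dB

Substitute s = j10: numerator = 5, denominator = -82 + j90.
|H(j10)| = |5| / |-82 + j90| = 5 / 121.75 ≈ 0.04107.
In decibels: 20·log₁₀(0.04107) ≈ -27.7 dB.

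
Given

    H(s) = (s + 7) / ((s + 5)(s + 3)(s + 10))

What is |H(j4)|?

|H(j4)| ≈ 0.02338

Substitute s = j4: numerator = 7 + j4, denominator = -138 + j316.
|H(j4)| = |7 + j4| / |-138 + j316| = 8.0623 / 344.82 ≈ 0.02338.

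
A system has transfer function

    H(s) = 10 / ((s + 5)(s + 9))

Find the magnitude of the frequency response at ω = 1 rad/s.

|H(j1)| ≈ 0.2166

Substitute s = j1: numerator = 10, denominator = 44 + j14.
|H(j1)| = |10| / |44 + j14| = 10 / 46.174 ≈ 0.2166.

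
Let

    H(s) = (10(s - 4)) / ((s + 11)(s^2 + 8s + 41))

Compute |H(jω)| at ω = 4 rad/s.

|H(j4)| ≈ 0.1190

Substitute s = j4: numerator = -40 + j40, denominator = 147 + j452.
|H(j4)| = |-40 + j40| / |147 + j452| = 56.569 / 475.30 ≈ 0.1190.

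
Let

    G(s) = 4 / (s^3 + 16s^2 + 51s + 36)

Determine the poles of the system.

s = -1, -12, -3

The poles are the roots of the denominator s^3 + 16s^2 + 51s + 36 = 0.
Trying s = -1: the polynomial evaluates to 0, so (s + 1) is a factor.
Dividing out leaves s^2 + 15s + 36 = 0.
Factoring the quadratic: (s + 12)(s + 3) = 0.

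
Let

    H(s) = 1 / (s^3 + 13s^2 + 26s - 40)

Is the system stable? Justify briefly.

unstable

The denominator s^3 + 13s^2 + 26s - 40 factors as (s + 10)(s + 4)(s - 1), giving poles at s = -10, -4, 1.
Since the pole(s) at s = 1 lie in the right half-plane, the system is unstable.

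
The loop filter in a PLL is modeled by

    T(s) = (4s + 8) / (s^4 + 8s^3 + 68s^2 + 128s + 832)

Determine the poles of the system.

s = 4j, -4j, -4 + 6j, -4 - 6j

The poles are the roots of the denominator s^4 + 8s^3 + 68s^2 + 128s + 832 = 0.
No real roots exist; factor into two real quadratics: (s^2 + 16)(s^2 + 8s + 52) = 0.
Each quadratic gives a conjugate pair via the quadratic formula.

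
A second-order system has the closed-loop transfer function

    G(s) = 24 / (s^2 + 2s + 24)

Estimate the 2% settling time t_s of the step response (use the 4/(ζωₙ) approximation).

Comparing s^2 + 2s + 24 to s^2 + 2ζωₙs + ωₙ²: ωₙ = √24 ≈ 4.899 rad/s and ζ = 2/(2·√24) ≈ 0.2041.
ζωₙ = 2/2 = 1, so t_s ≈ 4/(ζωₙ) = 4/1 = 4 s.

t_s ≈ 4 s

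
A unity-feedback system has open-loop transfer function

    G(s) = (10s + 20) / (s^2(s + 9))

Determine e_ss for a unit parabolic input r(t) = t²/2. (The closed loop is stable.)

G(s) has 2 poles at the origin.
This is a Type 2 system. Ka = lim_{s→0} s^2·G(s) = 20/9.
e_ss = 1/Ka = 1/(20/9) = 9/20 ≈ 0.4500.

e_ss = 0.4500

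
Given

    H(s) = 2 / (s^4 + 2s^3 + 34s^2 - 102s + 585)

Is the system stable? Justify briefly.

The denominator s^4 + 2s^3 + 34s^2 - 102s + 585 factors as (s^2 - 4s + 13)(s^2 + 6s + 45), giving poles at s = 2 + 3j, 2 - 3j, -3 + 6j, -3 - 6j.
Since the pole(s) at s = 2 + 3j, 2 - 3j lie in the right half-plane, the system is unstable.

unstable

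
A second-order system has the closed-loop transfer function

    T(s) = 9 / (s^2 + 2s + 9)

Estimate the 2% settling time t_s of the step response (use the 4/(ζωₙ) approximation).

t_s ≈ 4 s

Comparing s^2 + 2s + 9 to s^2 + 2ζωₙs + ωₙ²: ωₙ = 3 rad/s and ζ = 2/(2·3) ≈ 0.3333.
ζωₙ = 2/2 = 1, so t_s ≈ 4/(ζωₙ) = 4/1 = 4 s.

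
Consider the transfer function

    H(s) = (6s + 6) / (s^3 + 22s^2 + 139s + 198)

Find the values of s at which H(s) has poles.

The poles are the roots of the denominator s^3 + 22s^2 + 139s + 198 = 0.
Trying s = -11: the polynomial evaluates to 0, so (s + 11) is a factor.
Dividing out leaves s^2 + 11s + 18 = 0.
Factoring the quadratic: (s + 9)(s + 2) = 0.

s = -11, -9, -2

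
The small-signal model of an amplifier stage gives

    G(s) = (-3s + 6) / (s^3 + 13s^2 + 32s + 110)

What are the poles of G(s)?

s = -1 ± 3j, -11

The poles are the roots of the denominator s^3 + 13s^2 + 32s + 110 = 0.
Trying s = -11: the polynomial evaluates to 0, so (s + 11) is a factor.
Dividing out leaves s^2 + 2s + 10 = 0.
The quadratic formula then gives s = -1 ± 3j.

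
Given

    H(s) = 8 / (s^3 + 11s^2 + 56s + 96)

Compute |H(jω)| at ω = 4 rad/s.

Substitute s = j4: numerator = 8, denominator = -80 + j160.
|H(j4)| = |8| / |-80 + j160| = 8 / 178.89 ≈ 0.04472.

|H(j4)| ≈ 0.04472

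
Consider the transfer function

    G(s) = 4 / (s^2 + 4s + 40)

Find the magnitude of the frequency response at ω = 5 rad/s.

|G(j5)| = 0.1600

Substitute s = j5: numerator = 4, denominator = 15 + j20.
|G(j5)| = |4| / |15 + j20| = 4 / 25 = 0.1600.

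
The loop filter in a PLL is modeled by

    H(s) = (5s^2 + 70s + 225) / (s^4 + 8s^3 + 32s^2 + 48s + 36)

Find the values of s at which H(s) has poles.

The poles are the roots of the denominator s^4 + 8s^3 + 32s^2 + 48s + 36 = 0.
No real roots exist; factor into two real quadratics: (s^2 + 6s + 18)(s^2 + 2s + 2) = 0.
Each quadratic gives a conjugate pair via the quadratic formula.

s = -3 ± 3j, -1 ± j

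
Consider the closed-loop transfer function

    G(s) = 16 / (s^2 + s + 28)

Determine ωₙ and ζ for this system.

ωₙ ≈ 5.292 rad/s, ζ ≈ 0.09449

Compare the denominator to the standard form s^2 + 2ζωₙs + ωₙ².
ωₙ² = 28, so ωₙ = √28 ≈ 5.292 rad/s.
2ζωₙ = 1, so ζ = 1/(2·√28) ≈ 0.09449.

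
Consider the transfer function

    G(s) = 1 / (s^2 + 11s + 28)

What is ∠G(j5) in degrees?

At s = j5: numerator = 1, denominator = 3 + j55.
∠G = ∠num − ∠den = 0° − (86.878°) = -86.88°.

∠G(j5) ≈ -86.88°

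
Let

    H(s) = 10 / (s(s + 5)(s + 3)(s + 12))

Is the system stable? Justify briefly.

The poles can be read from the denominator factors: s = 0, -5, -3, -12.
Since the simple pole(s) at s = 0 lie on the jω-axis with none in the right half-plane, the system is marginally stable.

marginally stable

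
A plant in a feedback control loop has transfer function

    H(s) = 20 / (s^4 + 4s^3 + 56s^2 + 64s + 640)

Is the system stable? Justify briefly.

marginally stable

The denominator s^4 + 4s^3 + 56s^2 + 64s + 640 factors as (s^2 + 16)(s^2 + 4s + 40), giving poles at s = 4j, -4j, -2 + 6j, -2 - 6j.
Since the simple pole(s) at s = ±4j lie on the jω-axis with none in the right half-plane, the system is marginally stable.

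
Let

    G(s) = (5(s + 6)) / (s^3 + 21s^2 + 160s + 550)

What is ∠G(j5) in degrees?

∠G(j5) ≈ -48.07°

At s = j5: numerator = 30 + j25, denominator = 25 + j675.
∠G = ∠num − ∠den = 39.806° − (87.879°) = -48.07°.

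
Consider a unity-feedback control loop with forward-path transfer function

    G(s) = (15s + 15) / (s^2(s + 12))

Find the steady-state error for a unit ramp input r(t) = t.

G(s) has 2 poles at the origin.
This is a Type 2 system; for a ramp input the steady-state error is zero.

e_ss = 0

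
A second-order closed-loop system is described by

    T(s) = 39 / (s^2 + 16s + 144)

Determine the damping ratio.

Compare the denominator to the standard form s^2 + 2ζωₙs + ωₙ².
ωₙ² = 144, so ωₙ = 12 rad/s.
2ζωₙ = 16, so ζ = 16/(2·12) ≈ 0.6667.
With ζ = 0.6667 the response is underdamped.

ζ ≈ 0.6667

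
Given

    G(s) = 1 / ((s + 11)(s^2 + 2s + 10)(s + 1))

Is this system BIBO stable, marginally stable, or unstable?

The poles can be read from the denominator factors: s = -11, -1 + 3j, -1 - 3j, -1.
Since all poles lie strictly in the left half-plane, the system is stable.

stable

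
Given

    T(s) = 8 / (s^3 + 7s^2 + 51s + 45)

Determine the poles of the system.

s = -3 + 6j, -3 - 6j, -1

The poles are the roots of the denominator s^3 + 7s^2 + 51s + 45 = 0.
Trying s = -1: the polynomial evaluates to 0, so (s + 1) is a factor.
Dividing out leaves s^2 + 6s + 45 = 0.
The quadratic formula then gives s = -3 ± 6j.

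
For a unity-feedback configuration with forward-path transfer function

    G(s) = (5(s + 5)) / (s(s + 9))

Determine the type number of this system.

Type 1

The denominator has 1 factor of s at the origin (free integrator), so this is a Type 1 system.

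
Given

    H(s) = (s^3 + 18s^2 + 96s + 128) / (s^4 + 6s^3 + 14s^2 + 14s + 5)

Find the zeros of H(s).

Set the numerator to zero: s^3 + 18s^2 + 96s + 128 = 0.
Factoring: (s + 8)^2(s + 2) = 0.

s = -8, -8, -2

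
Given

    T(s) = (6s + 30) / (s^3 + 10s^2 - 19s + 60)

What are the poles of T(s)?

s = 1 + 2j, 1 - 2j, -12

The poles are the roots of the denominator s^3 + 10s^2 - 19s + 60 = 0.
Trying s = -12: the polynomial evaluates to 0, so (s + 12) is a factor.
Dividing out leaves s^2 - 2s + 5 = 0.
The quadratic formula then gives s = 1 ± 2j.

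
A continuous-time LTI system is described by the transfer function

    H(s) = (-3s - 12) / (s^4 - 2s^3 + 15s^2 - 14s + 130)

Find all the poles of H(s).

s = 2 + 3j, 2 - 3j, -1 + 3j, -1 - 3j

The poles are the roots of the denominator s^4 - 2s^3 + 15s^2 - 14s + 130 = 0.
No real roots exist; factor into two real quadratics: (s^2 - 4s + 13)(s^2 + 2s + 10) = 0.
Each quadratic gives a conjugate pair via the quadratic formula.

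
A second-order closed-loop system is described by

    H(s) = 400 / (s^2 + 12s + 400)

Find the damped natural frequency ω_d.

ω_d ≈ 19.08 rad/s

Comparing s^2 + 12s + 400 to s^2 + 2ζωₙs + ωₙ²: ωₙ = 20 rad/s and ζ = 12/(2·20) = 0.3.
ζωₙ = 12/2 = 6, so ω_d = ωₙ√(1−ζ²) = √(ωₙ² − (ζωₙ)²) = √(400 − 6²) = √364 ≈ 19.08 rad/s.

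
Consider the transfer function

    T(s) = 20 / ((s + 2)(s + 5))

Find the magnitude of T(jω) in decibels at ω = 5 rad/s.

|T(j5)|_dB ≈ -5.59 dB

Substitute s = j5: numerator = 20, denominator = -15 + j35.
|T(j5)| = |20| / |-15 + j35| = 20 / 38.079 ≈ 0.5252.
In decibels: 20·log₁₀(0.5252) ≈ -5.59 dB.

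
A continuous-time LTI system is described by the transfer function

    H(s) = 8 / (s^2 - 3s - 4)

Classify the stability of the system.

The denominator s^2 - 3s - 4 factors as (s - 4)(s + 1), giving poles at s = 4, -1.
Since the pole(s) at s = 4 lie in the right half-plane, the system is unstable.

unstable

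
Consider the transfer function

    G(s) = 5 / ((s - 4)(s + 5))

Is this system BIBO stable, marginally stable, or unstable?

The poles can be read from the denominator factors: s = 4, -5.
Since the pole(s) at s = 4 lie in the right half-plane, the system is unstable.

unstable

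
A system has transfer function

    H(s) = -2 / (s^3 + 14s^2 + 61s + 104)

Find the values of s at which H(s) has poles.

The poles are the roots of the denominator s^3 + 14s^2 + 61s + 104 = 0.
Trying s = -8: the polynomial evaluates to 0, so (s + 8) is a factor.
Dividing out leaves s^2 + 6s + 13 = 0.
The quadratic formula then gives s = -3 ± 2j.

s = -8, -3 ± 2j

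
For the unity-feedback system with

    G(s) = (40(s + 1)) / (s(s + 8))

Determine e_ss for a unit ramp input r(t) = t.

G(s) has one pole at the origin.
This is a Type 1 system. Kv = lim_{s→0} s·G(s) = 40/8 = 5.
e_ss = 1/Kv = 1/(5) = 1/5 ≈ 0.2000.

e_ss = 0.2000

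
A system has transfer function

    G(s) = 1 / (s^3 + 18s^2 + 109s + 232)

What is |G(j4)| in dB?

Substitute s = j4: numerator = 1, denominator = -56 + j372.
|G(j4)| = |1| / |-56 + j372| = 1 / 376.19 ≈ 0.002658.
In decibels: 20·log₁₀(0.002658) ≈ -51.5 dB.

|G(j4)|_dB ≈ -51.5 dB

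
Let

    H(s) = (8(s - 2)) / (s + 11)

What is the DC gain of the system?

H(0) = -16/11 ≈ -1.455

Set s = 0: H(0) = (-16) / (11) = -16/11.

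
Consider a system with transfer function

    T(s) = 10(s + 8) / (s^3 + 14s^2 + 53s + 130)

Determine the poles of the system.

s = -2 + 3j, -2 - 3j, -10

The poles are the roots of the denominator s^3 + 14s^2 + 53s + 130 = 0.
Trying s = -10: the polynomial evaluates to 0, so (s + 10) is a factor.
Dividing out leaves s^2 + 4s + 13 = 0.
The quadratic formula then gives s = -2 ± 3j.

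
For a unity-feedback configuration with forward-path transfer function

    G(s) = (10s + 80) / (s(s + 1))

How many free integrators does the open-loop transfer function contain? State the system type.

The denominator has 1 factor of s at the origin (free integrator), so this is a Type 1 system.

Type 1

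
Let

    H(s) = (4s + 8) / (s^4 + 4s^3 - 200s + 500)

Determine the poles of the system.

The poles are the roots of the denominator s^4 + 4s^3 - 200s + 500 = 0.
No real roots exist; factor into two real quadratics: (s^2 - 6s + 10)(s^2 + 10s + 50) = 0.
Each quadratic gives a conjugate pair via the quadratic formula.

s = 3 + j, 3 - j, -5 + 5j, -5 - 5j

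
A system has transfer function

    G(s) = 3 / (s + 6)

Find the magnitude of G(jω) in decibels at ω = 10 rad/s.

Substitute s = j10: numerator = 3, denominator = 6 + j10.
|G(j10)| = |3| / |6 + j10| = 3 / 11.662 ≈ 0.2572.
In decibels: 20·log₁₀(0.2572) ≈ -11.8 dB.

|G(j10)|_dB ≈ -11.8 dB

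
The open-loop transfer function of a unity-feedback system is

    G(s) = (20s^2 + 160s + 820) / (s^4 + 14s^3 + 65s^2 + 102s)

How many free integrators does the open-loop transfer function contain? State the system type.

Factor s from the denominator: s^4 + 14s^3 + 65s^2 + 102s = s·(s^3 + 14s^2 + 65s + 102).
There is 1 pole at the origin, so the system is Type 1.

Type 1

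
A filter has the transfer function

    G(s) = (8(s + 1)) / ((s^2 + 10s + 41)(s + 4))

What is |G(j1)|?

Substitute s = j1: numerator = 8 + j8, denominator = 150 + j80.
|G(j1)| = |8 + j8| / |150 + j80| = 11.314 / 170 ≈ 0.06655.

|G(j1)| ≈ 0.06655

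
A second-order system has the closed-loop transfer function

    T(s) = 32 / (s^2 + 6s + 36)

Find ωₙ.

ωₙ = 6 rad/s

Compare the denominator to the standard form s^2 + 2ζωₙs + ωₙ².
ωₙ² = 36, so ωₙ = 6 rad/s.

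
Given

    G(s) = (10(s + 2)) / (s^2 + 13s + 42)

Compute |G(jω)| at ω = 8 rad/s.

Substitute s = j8: numerator = 20 + j80, denominator = -22 + j104.
|G(j8)| = |20 + j80| / |-22 + j104| = 82.462 / 106.30 ≈ 0.7757.

|G(j8)| ≈ 0.7757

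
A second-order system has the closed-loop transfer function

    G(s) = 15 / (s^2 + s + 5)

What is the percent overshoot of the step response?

%OS ≈ 48.6%

Comparing s^2 + s + 5 to s^2 + 2ζωₙs + ωₙ²: ωₙ = √5 ≈ 2.236 rad/s and ζ = 1/(2·√5) ≈ 0.2236.
%OS = 100·exp(−πζ/√(1−ζ²)) = 100·exp(−π·0.2236/√(1−0.2236²)) ≈ 48.6%.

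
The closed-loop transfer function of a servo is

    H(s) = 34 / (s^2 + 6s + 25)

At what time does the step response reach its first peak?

Comparing s^2 + 6s + 25 to s^2 + 2ζωₙs + ωₙ²: ωₙ = 5 rad/s and ζ = 6/(2·5) = 0.6.
ζωₙ = 6/2 = 3, so ω_d = ωₙ√(1−ζ²) = √(ωₙ² − (ζωₙ)²) = √(25 − 3²) = √16 = 4 rad/s.
t_p = π/ω_d = π/4 ≈ 0.7854 s.

t_p ≈ 0.7854 s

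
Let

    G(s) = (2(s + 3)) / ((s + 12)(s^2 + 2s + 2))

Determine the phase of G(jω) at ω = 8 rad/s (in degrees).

At s = j8: numerator = 6 + j16, denominator = -872 - j304.
∠G = ∠num − ∠den = 69.444° − (-160.78°) = 230.2°, which wraps to -129.8°.

∠G(j8) ≈ -129.8°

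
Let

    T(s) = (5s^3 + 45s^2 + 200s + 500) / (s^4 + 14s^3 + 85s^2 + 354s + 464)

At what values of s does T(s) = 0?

s = -2 + 4j, -2 - 4j, -5

Set the numerator to zero: 5s^3 + 45s^2 + 200s + 500 = 0, i.e. 5·(s^3 + 9s^2 + 40s + 100) = 0.
Factoring: (s^2 + 4s + 20)(s + 5) = 0.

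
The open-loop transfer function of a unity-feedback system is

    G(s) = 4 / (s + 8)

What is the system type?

Type 0

The denominator has no factor of s at the origin — no free integrator — so this is a Type 0 system.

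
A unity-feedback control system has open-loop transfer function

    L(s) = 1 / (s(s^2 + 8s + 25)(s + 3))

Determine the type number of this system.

Type 1

The denominator has 1 factor of s at the origin (free integrator), so this is a Type 1 system.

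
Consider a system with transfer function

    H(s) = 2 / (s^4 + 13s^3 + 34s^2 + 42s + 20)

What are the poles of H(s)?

s = -10, -1 + j, -1 - j, -1

The poles are the roots of the denominator s^4 + 13s^3 + 34s^2 + 42s + 20 = 0.
Trying s = -10: the polynomial evaluates to 0, so (s + 10) is a factor.
Dividing out leaves s^3 + 3s^2 + 4s + 2 = 0.
This factors further as (s^2 + 2s + 2)(s + 1) = 0.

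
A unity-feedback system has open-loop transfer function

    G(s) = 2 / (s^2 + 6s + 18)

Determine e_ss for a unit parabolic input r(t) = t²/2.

G(s) has no poles at the origin.
This is a Type 0 system; Ka = lim_{s→0} s^2·G(s) = 0, so the steady-state error for a parabola input is infinite.

e_ss = ∞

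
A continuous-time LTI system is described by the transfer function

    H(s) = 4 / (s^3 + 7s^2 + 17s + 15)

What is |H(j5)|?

Substitute s = j5: numerator = 4, denominator = -160 - j40.
|H(j5)| = |4| / |-160 - j40| = 4 / 164.92 ≈ 0.02425.

|H(j5)| ≈ 0.02425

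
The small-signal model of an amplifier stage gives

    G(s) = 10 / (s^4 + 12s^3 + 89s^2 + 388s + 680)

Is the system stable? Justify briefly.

stable

The denominator s^4 + 12s^3 + 89s^2 + 388s + 680 factors as (s^2 + 4s + 40)(s^2 + 8s + 17), giving poles at s = -2 + 6j, -2 - 6j, -4 + j, -4 - j.
Since all poles lie strictly in the left half-plane, the system is stable.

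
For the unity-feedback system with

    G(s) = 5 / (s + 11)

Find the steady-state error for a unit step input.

G(s) has no poles at the origin.
This is a Type 0 system. Kp = lim_{s→0} G(s) = 5/11.
e_ss = 1/(1 + Kp) = 1/(1 + 5/11) = 11/16 ≈ 0.6875.

e_ss = 0.6875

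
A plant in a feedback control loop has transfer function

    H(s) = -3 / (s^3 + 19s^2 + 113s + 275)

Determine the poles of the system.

The poles are the roots of the denominator s^3 + 19s^2 + 113s + 275 = 0.
Trying s = -11: the polynomial evaluates to 0, so (s + 11) is a factor.
Dividing out leaves s^2 + 8s + 25 = 0.
The quadratic formula then gives s = -4 ± 3j.

s = -4 ± 3j, -11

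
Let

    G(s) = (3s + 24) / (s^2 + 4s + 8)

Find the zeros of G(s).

Set the numerator to zero: 3s + 24 = 0, i.e. 3·(s + 8) = 0.
So s = -8.

s = -8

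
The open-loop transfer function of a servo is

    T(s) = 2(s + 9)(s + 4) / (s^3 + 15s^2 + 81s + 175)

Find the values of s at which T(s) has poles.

The poles are the roots of the denominator s^3 + 15s^2 + 81s + 175 = 0.
Trying s = -7: the polynomial evaluates to 0, so (s + 7) is a factor.
Dividing out leaves s^2 + 8s + 25 = 0.
The quadratic formula then gives s = -4 ± 3j.

s = -4 ± 3j, -7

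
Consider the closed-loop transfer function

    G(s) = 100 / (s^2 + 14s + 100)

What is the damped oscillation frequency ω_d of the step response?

Comparing s^2 + 14s + 100 to s^2 + 2ζωₙs + ωₙ²: ωₙ = 10 rad/s and ζ = 14/(2·10) = 0.7.
ζωₙ = 14/2 = 7, so ω_d = ωₙ√(1−ζ²) = √(ωₙ² − (ζωₙ)²) = √(100 − 7²) = √51 ≈ 7.141 rad/s.

ω_d ≈ 7.141 rad/s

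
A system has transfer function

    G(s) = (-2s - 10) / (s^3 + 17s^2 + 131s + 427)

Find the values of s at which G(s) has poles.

s = -7, -5 ± 6j

The poles are the roots of the denominator s^3 + 17s^2 + 131s + 427 = 0.
Trying s = -7: the polynomial evaluates to 0, so (s + 7) is a factor.
Dividing out leaves s^2 + 10s + 61 = 0.
The quadratic formula then gives s = -5 ± 6j.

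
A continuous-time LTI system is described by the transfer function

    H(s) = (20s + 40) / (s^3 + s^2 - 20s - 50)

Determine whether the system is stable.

unstable

The denominator s^3 + s^2 - 20s - 50 factors as (s^2 + 6s + 10)(s - 5), giving poles at s = -3 ± j, 5.
Since the pole(s) at s = 5 lie in the right half-plane, the system is unstable.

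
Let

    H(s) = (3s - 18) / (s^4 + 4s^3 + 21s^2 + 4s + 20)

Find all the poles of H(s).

s = j, -j, -2 + 4j, -2 - 4j

The poles are the roots of the denominator s^4 + 4s^3 + 21s^2 + 4s + 20 = 0.
No real roots exist; factor into two real quadratics: (s^2 + 1)(s^2 + 4s + 20) = 0.
Each quadratic gives a conjugate pair via the quadratic formula.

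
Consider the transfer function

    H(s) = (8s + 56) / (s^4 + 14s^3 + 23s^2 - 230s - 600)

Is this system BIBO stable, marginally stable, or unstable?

unstable

The denominator s^4 + 14s^3 + 23s^2 - 230s - 600 factors as (s + 10)(s + 5)(s + 3)(s - 4), giving poles at s = -10, -5, -3, 4.
Since the pole(s) at s = 4 lie in the right half-plane, the system is unstable.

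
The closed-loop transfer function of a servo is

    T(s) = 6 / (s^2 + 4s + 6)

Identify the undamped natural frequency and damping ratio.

ωₙ ≈ 2.449 rad/s, ζ ≈ 0.8165

Compare the denominator to the standard form s^2 + 2ζωₙs + ωₙ².
ωₙ² = 6, so ωₙ = √6 ≈ 2.449 rad/s.
2ζωₙ = 4, so ζ = 4/(2·√6) ≈ 0.8165.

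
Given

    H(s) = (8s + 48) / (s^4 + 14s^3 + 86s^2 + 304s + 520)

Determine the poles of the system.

The poles are the roots of the denominator s^4 + 14s^3 + 86s^2 + 304s + 520 = 0.
No real roots exist; factor into two real quadratics: (s^2 + 4s + 20)(s^2 + 10s + 26) = 0.
Each quadratic gives a conjugate pair via the quadratic formula.

s = -2 ± 4j, -5 ± j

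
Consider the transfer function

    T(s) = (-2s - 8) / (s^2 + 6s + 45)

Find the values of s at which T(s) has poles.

The poles are the roots of the denominator s^2 + 6s + 45 = 0.
Using the quadratic formula: s = (-6 ± √(-144))/2 = -3 ± 6j.

s = -3 ± 6j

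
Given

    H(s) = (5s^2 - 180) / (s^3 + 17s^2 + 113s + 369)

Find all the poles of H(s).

The poles are the roots of the denominator s^3 + 17s^2 + 113s + 369 = 0.
Trying s = -9: the polynomial evaluates to 0, so (s + 9) is a factor.
Dividing out leaves s^2 + 8s + 41 = 0.
The quadratic formula then gives s = -4 ± 5j.

s = -4 + 5j, -4 - 5j, -9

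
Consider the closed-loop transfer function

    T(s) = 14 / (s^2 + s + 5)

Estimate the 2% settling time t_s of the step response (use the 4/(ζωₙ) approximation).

t_s ≈ 8 s

Comparing s^2 + s + 5 to s^2 + 2ζωₙs + ωₙ²: ωₙ = √5 ≈ 2.236 rad/s and ζ = 1/(2·√5) ≈ 0.2236.
ζωₙ = 1/2 = 0.5, so t_s ≈ 4/(ζωₙ) = 4/0.5 = 8 s.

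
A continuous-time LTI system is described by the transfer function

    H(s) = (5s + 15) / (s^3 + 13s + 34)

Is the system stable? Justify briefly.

unstable

The denominator s^3 + 13s + 34 factors as (s + 2)(s^2 - 2s + 17), giving poles at s = -2, 1 + 4j, 1 - 4j.
Since the pole(s) at s = 1 ± 4j lie in the right half-plane, the system is unstable.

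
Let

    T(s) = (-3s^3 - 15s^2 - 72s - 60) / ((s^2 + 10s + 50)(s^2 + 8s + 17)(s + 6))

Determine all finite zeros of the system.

s = -2 ± 4j, -1

Set the numerator to zero: -3s^3 - 15s^2 - 72s - 60 = 0, i.e. -3·(s^3 + 5s^2 + 24s + 20) = 0.
Factoring: (s^2 + 4s + 20)(s + 1) = 0.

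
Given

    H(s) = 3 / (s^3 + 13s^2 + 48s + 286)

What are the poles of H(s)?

The poles are the roots of the denominator s^3 + 13s^2 + 48s + 286 = 0.
Trying s = -11: the polynomial evaluates to 0, so (s + 11) is a factor.
Dividing out leaves s^2 + 2s + 26 = 0.
The quadratic formula then gives s = -1 ± 5j.

s = -1 ± 5j, -11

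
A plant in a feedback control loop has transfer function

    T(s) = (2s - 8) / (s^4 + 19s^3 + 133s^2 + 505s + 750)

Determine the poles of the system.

s = -3 + 4j, -3 - 4j, -3, -10

The poles are the roots of the denominator s^4 + 19s^3 + 133s^2 + 505s + 750 = 0.
Trying s = -3: the polynomial evaluates to 0, so (s + 3) is a factor.
Dividing out leaves s^3 + 16s^2 + 85s + 250 = 0.
This factors further as (s^2 + 6s + 25)(s + 10) = 0.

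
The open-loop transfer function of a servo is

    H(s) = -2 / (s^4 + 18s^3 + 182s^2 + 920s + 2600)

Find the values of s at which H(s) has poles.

The poles are the roots of the denominator s^4 + 18s^3 + 182s^2 + 920s + 2600 = 0.
No real roots exist; factor into two real quadratics: (s^2 + 10s + 50)(s^2 + 8s + 52) = 0.
Each quadratic gives a conjugate pair via the quadratic formula.

s = -5 ± 5j, -4 ± 6j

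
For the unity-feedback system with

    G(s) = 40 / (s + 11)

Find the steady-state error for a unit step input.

G(s) has no poles at the origin.
This is a Type 0 system. Kp = lim_{s→0} G(s) = 40/11.
e_ss = 1/(1 + Kp) = 1/(1 + 40/11) = 11/51 ≈ 0.2157.

e_ss = 0.2157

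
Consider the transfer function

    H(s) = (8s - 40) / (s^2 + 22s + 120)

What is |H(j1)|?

Substitute s = j1: numerator = -40 + j8, denominator = 119 + j22.
|H(j1)| = |-40 + j8| / |119 + j22| = 40.792 / 121.02 ≈ 0.3371.

|H(j1)| ≈ 0.3371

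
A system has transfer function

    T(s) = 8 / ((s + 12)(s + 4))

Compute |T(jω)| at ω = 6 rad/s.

|T(j6)| ≈ 0.08269

Substitute s = j6: numerator = 8, denominator = 12 + j96.
|T(j6)| = |8| / |12 + j96| = 8 / 96.747 ≈ 0.08269.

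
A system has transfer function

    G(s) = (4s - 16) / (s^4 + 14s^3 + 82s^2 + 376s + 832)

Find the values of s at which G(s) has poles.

s = -1 ± 5j, -4, -8

The poles are the roots of the denominator s^4 + 14s^3 + 82s^2 + 376s + 832 = 0.
Trying s = -4: the polynomial evaluates to 0, so (s + 4) is a factor.
Dividing out leaves s^3 + 10s^2 + 42s + 208 = 0.
This factors further as (s^2 + 2s + 26)(s + 8) = 0.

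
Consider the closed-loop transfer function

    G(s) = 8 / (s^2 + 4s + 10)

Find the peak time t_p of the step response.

Comparing s^2 + 4s + 10 to s^2 + 2ζωₙs + ωₙ²: ωₙ = √10 ≈ 3.162 rad/s and ζ = 4/(2·√10) ≈ 0.6325.
ζωₙ = 4/2 = 2, so ω_d = ωₙ√(1−ζ²) = √(ωₙ² − (ζωₙ)²) = √(10 − 2²) = √6 ≈ 2.449 rad/s.
t_p = π/ω_d = π/2.449 ≈ 1.283 s.

t_p ≈ 1.283 s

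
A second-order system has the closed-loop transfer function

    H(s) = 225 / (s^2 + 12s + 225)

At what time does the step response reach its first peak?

t_p ≈ 0.2285 s

Comparing s^2 + 12s + 225 to s^2 + 2ζωₙs + ωₙ²: ωₙ = 15 rad/s and ζ = 12/(2·15) = 0.4.
ζωₙ = 12/2 = 6, so ω_d = ωₙ√(1−ζ²) = √(ωₙ² − (ζωₙ)²) = √(225 − 6²) = √189 ≈ 13.75 rad/s.
t_p = π/ω_d = π/13.75 ≈ 0.2285 s.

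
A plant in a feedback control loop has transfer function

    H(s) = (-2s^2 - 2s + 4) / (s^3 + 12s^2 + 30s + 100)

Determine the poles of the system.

s = -10, -1 + 3j, -1 - 3j

The poles are the roots of the denominator s^3 + 12s^2 + 30s + 100 = 0.
Trying s = -10: the polynomial evaluates to 0, so (s + 10) is a factor.
Dividing out leaves s^2 + 2s + 10 = 0.
The quadratic formula then gives s = -1 ± 3j.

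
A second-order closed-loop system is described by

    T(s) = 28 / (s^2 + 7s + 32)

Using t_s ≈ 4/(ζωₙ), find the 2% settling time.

t_s ≈ 1.143 s

Comparing s^2 + 7s + 32 to s^2 + 2ζωₙs + ωₙ²: ωₙ = √32 ≈ 5.657 rad/s and ζ = 7/(2·√32) ≈ 0.6187.
ζωₙ = 7/2 = 3.5, so t_s ≈ 4/(ζωₙ) = 4/3.5 ≈ 1.143 s.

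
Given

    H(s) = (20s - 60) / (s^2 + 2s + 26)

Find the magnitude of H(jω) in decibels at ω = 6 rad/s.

|H(j6)|_dB ≈ 18.7 dB

Substitute s = j6: numerator = -60 + j120, denominator = -10 + j12.
|H(j6)| = |-60 + j120| / |-10 + j12| = 134.16 / 15.620 ≈ 8.589.
In decibels: 20·log₁₀(8.589) ≈ 18.7 dB.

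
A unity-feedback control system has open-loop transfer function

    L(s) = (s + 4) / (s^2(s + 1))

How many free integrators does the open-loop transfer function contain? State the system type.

Type 2

The denominator has 2 factors of s at the origin (free integrators), so this is a Type 2 system.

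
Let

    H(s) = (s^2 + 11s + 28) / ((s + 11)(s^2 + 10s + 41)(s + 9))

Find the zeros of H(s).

Set the numerator to zero: s^2 + 11s + 28 = 0.
Factoring: (s + 7)(s + 4) = 0.

s = -7, -4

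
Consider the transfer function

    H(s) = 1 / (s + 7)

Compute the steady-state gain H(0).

H(0) = 1/7 ≈ 0.1429

Set s = 0: H(0) = (1) / (7) = 1/7.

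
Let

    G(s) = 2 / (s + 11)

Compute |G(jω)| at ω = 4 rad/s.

|G(j4)| ≈ 0.1709

Substitute s = j4: numerator = 2, denominator = 11 + j4.
|G(j4)| = |2| / |11 + j4| = 2 / 11.705 ≈ 0.1709.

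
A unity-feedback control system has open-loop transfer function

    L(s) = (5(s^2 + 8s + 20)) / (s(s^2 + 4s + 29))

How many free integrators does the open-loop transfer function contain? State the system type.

The denominator has 1 factor of s at the origin (free integrator), so this is a Type 1 system.

Type 1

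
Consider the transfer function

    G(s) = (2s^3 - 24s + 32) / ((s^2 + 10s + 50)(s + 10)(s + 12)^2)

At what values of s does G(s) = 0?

s = 2, -4, 2

Set the numerator to zero: 2s^3 - 24s + 32 = 0, i.e. 2·(s^3 - 12s + 16) = 0.
Factoring: (s - 2)^2(s + 4) = 0.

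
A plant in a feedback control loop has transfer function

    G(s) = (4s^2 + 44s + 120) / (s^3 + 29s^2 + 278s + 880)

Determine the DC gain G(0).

Set s = 0: G(0) = (120) / (880) = 3/22.

G(0) = 3/22 ≈ 0.1364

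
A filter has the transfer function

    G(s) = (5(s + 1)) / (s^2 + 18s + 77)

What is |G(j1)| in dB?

|G(j1)|_dB ≈ -20.9 dB

Substitute s = j1: numerator = 5 + j5, denominator = 76 + j18.
|G(j1)| = |5 + j5| / |76 + j18| = 7.0711 / 78.102 ≈ 0.09054.
In decibels: 20·log₁₀(0.09054) ≈ -20.9 dB.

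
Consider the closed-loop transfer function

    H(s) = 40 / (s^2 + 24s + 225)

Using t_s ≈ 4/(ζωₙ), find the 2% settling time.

t_s ≈ 0.3333 s

Comparing s^2 + 24s + 225 to s^2 + 2ζωₙs + ωₙ²: ωₙ = 15 rad/s and ζ = 24/(2·15) = 0.8.
ζωₙ = 24/2 = 12, so t_s ≈ 4/(ζωₙ) = 4/12 ≈ 0.3333 s.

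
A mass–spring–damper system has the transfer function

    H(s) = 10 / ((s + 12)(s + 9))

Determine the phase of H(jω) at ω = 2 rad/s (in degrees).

∠H(j2) ≈ -21.99°

At s = j2: numerator = 10, denominator = 104 + j42.
∠H = ∠num − ∠den = 0° − (21.991°) = -21.99°.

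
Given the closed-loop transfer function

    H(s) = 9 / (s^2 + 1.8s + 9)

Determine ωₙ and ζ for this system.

Compare the denominator to the standard form s^2 + 2ζωₙs + ωₙ².
ωₙ² = 9, so ωₙ = 3 rad/s.
2ζωₙ = 1.8, so ζ = 1.8/(2·3) = 0.3.
With ζ = 0.3 the response is underdamped.

ωₙ = 3 rad/s, ζ = 0.3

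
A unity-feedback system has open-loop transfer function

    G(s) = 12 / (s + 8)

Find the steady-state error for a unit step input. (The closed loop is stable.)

G(s) has no poles at the origin.
This is a Type 0 system. Kp = lim_{s→0} G(s) = 12/8 = 3/2.
e_ss = 1/(1 + Kp) = 1/(1 + 3/2) = 2/5 ≈ 0.4000.

e_ss = 0.4000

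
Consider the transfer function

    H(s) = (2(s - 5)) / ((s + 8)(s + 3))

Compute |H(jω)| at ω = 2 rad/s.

Substitute s = j2: numerator = -10 + j4, denominator = 20 + j22.
|H(j2)| = |-10 + j4| / |20 + j22| = 10.770 / 29.732 ≈ 0.3622.

|H(j2)| ≈ 0.3622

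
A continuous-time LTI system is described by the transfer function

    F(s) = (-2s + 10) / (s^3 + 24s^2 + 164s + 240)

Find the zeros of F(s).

s = 5

Set the numerator to zero: -2s + 10 = 0, i.e. -2·(s - 5) = 0.
So s = 5.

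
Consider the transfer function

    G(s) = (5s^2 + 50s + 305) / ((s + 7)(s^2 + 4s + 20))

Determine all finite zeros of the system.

Set the numerator to zero: 5s^2 + 50s + 305 = 0, i.e. 5·(s^2 + 10s + 61) = 0.
Factoring: (s^2 + 10s + 61) = 0.

s = -5 + 6j, -5 - 6j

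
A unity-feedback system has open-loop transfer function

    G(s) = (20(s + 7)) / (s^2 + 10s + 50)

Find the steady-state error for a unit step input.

e_ss = 0.2632

G(s) has no poles at the origin.
This is a Type 0 system. Kp = lim_{s→0} G(s) = 140/50 = 14/5.
e_ss = 1/(1 + Kp) = 1/(1 + 14/5) = 5/19 ≈ 0.2632.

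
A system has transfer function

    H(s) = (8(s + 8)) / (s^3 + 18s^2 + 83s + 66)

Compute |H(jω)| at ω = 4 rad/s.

|H(j4)| ≈ 0.2056

Substitute s = j4: numerator = 64 + j32, denominator = -222 + j268.
|H(j4)| = |64 + j32| / |-222 + j268| = 71.554 / 348.01 ≈ 0.2056.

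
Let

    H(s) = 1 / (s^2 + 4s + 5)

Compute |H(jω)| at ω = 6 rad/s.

Substitute s = j6: numerator = 1, denominator = -31 + j24.
|H(j6)| = |1| / |-31 + j24| = 1 / 39.205 ≈ 0.02551.

|H(j6)| ≈ 0.02551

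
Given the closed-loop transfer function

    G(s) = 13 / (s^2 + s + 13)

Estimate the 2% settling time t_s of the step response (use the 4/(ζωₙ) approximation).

Comparing s^2 + s + 13 to s^2 + 2ζωₙs + ωₙ²: ωₙ = √13 ≈ 3.606 rad/s and ζ = 1/(2·√13) ≈ 0.1387.
ζωₙ = 1/2 = 0.5, so t_s ≈ 4/(ζωₙ) = 4/0.5 = 8 s.

t_s ≈ 8 s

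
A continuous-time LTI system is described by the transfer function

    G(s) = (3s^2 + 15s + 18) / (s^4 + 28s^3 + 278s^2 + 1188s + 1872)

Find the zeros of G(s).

Set the numerator to zero: 3s^2 + 15s + 18 = 0, i.e. 3·(s^2 + 5s + 6) = 0.
Factoring: (s + 3)(s + 2) = 0.

s = -3, -2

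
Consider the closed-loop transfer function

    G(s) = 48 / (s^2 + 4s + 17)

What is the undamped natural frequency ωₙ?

ωₙ ≈ 4.123 rad/s

Compare the denominator to the standard form s^2 + 2ζωₙs + ωₙ².
ωₙ² = 17, so ωₙ = √17 ≈ 4.123 rad/s.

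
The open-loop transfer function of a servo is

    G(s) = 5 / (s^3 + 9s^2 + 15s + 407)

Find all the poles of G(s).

The poles are the roots of the denominator s^3 + 9s^2 + 15s + 407 = 0.
Trying s = -11: the polynomial evaluates to 0, so (s + 11) is a factor.
Dividing out leaves s^2 - 2s + 37 = 0.
The quadratic formula then gives s = 1 ± 6j.

s = 1 + 6j, 1 - 6j, -11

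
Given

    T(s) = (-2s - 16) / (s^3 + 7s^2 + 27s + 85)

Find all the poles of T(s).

s = -5, -1 + 4j, -1 - 4j

The poles are the roots of the denominator s^3 + 7s^2 + 27s + 85 = 0.
Trying s = -5: the polynomial evaluates to 0, so (s + 5) is a factor.
Dividing out leaves s^2 + 2s + 17 = 0.
The quadratic formula then gives s = -1 ± 4j.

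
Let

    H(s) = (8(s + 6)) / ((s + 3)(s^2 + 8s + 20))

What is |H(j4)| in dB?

Substitute s = j4: numerator = 48 + j32, denominator = -116 + j112.
|H(j4)| = |48 + j32| / |-116 + j112| = 57.689 / 161.25 ≈ 0.3578.
In decibels: 20·log₁₀(0.3578) ≈ -8.93 dB.

|H(j4)|_dB ≈ -8.93 dB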